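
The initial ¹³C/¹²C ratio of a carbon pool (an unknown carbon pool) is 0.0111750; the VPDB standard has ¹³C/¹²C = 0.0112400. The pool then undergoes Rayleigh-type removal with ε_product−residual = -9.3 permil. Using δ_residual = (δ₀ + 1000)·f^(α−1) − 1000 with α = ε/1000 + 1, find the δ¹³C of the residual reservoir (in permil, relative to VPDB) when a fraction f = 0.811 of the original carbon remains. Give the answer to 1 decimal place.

δ₀ = (0.0111750/0.0112400 − 1)×1000 = (0.994217 − 1)×1000 = -5.783 permil
α − 1 = ε/1000 = -0.0093
f^(α−1) = 0.811^(-0.0093) = 1.001950
δ_res = (-5.783 + 1000) × 1.001950 − 1000 = 996.156 − 1000 = -3.84 permil

-3.8 permil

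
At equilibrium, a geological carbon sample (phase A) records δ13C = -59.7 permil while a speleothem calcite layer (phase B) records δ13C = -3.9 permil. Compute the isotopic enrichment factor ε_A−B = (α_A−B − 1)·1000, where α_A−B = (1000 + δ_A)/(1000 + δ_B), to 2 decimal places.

-56.02 permil

α_A−B = (1000 + -59.7) / (1000 + -3.9) = 940.3 / 996.1 = 0.943982
ε_A−B = (0.943982 − 1) × 1000 = -56.018 permil
(The approximation ε ≈ δ_A − δ_B would give -55.8 permil.)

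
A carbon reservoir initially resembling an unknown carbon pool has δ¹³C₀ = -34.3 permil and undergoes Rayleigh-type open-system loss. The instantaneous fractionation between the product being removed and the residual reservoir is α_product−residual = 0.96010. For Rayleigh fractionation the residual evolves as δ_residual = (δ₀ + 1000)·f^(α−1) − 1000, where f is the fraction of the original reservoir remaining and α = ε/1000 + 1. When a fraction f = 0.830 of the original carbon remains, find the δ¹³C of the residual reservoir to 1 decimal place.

-27.1 permil

Rayleigh residual: δ_res = (δ₀ + 1000)·f^(α−1) − 1000
α − 1 = -0.03990
f^(α−1) = 0.830^(-0.03990) = 1.007462
δ_res = (-34.3 + 1000) × 1.007462 − 1000 = 972.906 − 1000 = -27.09 permil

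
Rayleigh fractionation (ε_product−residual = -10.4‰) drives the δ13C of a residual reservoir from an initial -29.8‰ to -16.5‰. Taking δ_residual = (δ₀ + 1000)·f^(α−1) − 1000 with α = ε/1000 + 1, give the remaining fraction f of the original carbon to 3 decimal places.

α − 1 = ε/1000 = -0.0104
(δ_res + 1000)/(δ₀ + 1000) = (-16.5 + 1000)/(-29.8 + 1000) = 983.5/970.2 = 1.013709
f = 1.013709^(1/-0.0104) = exp(ln(1.013709)/-0.0104) = exp(0.01362/-0.0104)
f = exp(-1.3092) = 0.2700

0.270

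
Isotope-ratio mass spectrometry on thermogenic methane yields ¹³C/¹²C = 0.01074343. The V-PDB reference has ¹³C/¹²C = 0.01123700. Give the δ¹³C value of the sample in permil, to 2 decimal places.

-43.92 permil

δ¹³C = (R_sample / R_standard − 1) × 1000
R_sample / R_standard = 0.01074343 / 0.01123700 = 0.956076
δ¹³C = (0.956076 − 1) × 1000 = -43.924 permil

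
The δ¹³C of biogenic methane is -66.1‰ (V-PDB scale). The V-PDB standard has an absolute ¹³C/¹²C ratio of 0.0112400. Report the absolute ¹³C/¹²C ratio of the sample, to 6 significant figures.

0.0104970

R_sample = R_standard × (δ¹³C/1000 + 1)
R_sample = 0.0112400 × (-66.1/1000 + 1) = 0.0112400 × 0.933900
R_sample = 0.0104970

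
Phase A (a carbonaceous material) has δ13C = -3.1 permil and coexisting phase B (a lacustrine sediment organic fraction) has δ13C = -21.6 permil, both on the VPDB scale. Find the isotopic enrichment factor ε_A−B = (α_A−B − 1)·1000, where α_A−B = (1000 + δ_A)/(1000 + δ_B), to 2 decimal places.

α_A−B = (1000 + -3.1) / (1000 + -21.6) = 996.9 / 978.4 = 1.018908
ε_A−B = (1.018908 − 1) × 1000 = 18.908 permil
(The approximation ε ≈ δ_A − δ_B would give 18.5 permil.)

18.91 permil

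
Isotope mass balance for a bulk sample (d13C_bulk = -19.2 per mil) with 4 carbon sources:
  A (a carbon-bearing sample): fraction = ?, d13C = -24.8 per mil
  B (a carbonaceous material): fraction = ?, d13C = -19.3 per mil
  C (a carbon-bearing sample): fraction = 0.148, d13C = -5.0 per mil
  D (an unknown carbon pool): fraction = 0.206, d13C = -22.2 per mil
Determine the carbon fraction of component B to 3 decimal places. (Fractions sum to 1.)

0.388

Let f_B and f_A be the unknown fractions; fractions sum to 1 so f_B + f_A = 0.646.
Mass balance: Σ fᵢ·δᵢ = δ_bulk ⇒ f_B·(-19.3) + f_A·(-24.8) = -19.2 − (-5.313) = -13.887
Substitute f_A = 0.646 − f_B:
f_B·(-19.3 − -24.8) = -13.887 − 0.646×(-24.8) = 2.134
f_B = 2.134 / 5.5 = 0.3880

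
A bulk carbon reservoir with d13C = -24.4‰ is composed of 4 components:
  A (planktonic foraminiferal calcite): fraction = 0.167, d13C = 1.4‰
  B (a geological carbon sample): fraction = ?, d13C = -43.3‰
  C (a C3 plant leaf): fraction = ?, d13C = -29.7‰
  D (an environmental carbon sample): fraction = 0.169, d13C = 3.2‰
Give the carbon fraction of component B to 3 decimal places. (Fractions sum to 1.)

Let f_B and f_C be the unknown fractions; fractions sum to 1 so f_B + f_C = 0.664.
Mass balance: Σ fᵢ·δᵢ = δ_bulk ⇒ f_B·(-43.3) + f_C·(-29.7) = -24.4 − (0.775) = -25.175
Substitute f_C = 0.664 − f_B:
f_B·(-43.3 − -29.7) = -25.175 − 0.664×(-29.7) = -5.454
f_B = -5.454 / -13.6 = 0.4010

0.401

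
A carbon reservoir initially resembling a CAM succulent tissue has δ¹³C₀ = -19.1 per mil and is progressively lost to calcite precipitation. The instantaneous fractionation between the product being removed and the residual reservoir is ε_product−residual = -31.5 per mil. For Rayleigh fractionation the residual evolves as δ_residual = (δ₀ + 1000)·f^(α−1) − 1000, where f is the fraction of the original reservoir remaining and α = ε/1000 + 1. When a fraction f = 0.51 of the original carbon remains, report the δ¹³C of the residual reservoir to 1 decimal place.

1.9 per mil

Rayleigh residual: δ_res = (δ₀ + 1000)·f^(α−1) − 1000
α = ε/1000 + 1 = 0.96850, so α − 1 = -0.03150
f^(α−1) = 0.51^(-0.03150) = 1.021437
δ_res = (-19.1 + 1000) × 1.021437 − 1000 = 1001.927 − 1000 = 1.93 per mil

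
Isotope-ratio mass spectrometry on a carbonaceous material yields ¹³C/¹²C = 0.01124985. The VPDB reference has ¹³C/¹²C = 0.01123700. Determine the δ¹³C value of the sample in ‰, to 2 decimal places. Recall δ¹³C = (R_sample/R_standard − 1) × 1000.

1.14‰

δ¹³C = (R_sample / R_standard − 1) × 1000
R_sample / R_standard = 0.01124985 / 0.01123700 = 1.001144
δ¹³C = (1.001144 − 1) × 1000 = 1.144‰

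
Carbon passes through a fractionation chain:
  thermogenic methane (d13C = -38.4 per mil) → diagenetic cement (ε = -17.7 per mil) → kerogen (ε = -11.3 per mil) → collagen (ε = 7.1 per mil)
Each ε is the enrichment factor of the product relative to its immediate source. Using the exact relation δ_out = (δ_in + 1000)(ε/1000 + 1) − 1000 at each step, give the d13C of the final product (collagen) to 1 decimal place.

step 1: δ = (-38.40 + 1000)·(-17.7/1000 + 1) − 1000 = -55.42 per mil
step 2: δ = (-55.42 + 1000)·(-11.3/1000 + 1) − 1000 = -66.09 per mil
step 3: δ = (-66.09 + 1000)·(7.1/1000 + 1) − 1000 = -59.46 per mil

-59.5 per mil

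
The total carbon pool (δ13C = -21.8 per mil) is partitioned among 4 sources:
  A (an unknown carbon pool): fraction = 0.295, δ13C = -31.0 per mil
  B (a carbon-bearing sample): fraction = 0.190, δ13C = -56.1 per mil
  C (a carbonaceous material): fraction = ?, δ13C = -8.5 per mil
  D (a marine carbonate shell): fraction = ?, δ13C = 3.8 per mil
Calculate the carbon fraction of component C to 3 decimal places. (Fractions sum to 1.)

0.321

Let f_C and f_D be the unknown fractions; fractions sum to 1 so f_C + f_D = 0.515.
Mass balance: Σ fᵢ·δᵢ = δ_bulk ⇒ f_C·(-8.5) + f_D·(3.8) = -21.8 − (-19.804) = -1.996
Substitute f_D = 0.515 − f_C:
f_C·(-8.5 − 3.8) = -1.996 − 0.515×(3.8) = -3.953
f_C = -3.953 / -12.3 = 0.3214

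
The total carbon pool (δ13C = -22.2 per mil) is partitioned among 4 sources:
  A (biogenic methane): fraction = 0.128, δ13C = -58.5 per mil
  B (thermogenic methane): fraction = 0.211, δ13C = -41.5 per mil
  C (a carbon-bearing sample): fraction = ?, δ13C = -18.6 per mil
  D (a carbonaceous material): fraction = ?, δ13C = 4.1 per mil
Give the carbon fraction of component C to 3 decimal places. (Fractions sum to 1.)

Let f_C and f_D be the unknown fractions; fractions sum to 1 so f_C + f_D = 0.661.
Mass balance: Σ fᵢ·δᵢ = δ_bulk ⇒ f_C·(-18.6) + f_D·(4.1) = -22.2 − (-16.244) = -5.956
Substitute f_D = 0.661 − f_C:
f_C·(-18.6 − 4.1) = -5.956 − 0.661×(4.1) = -8.666
f_C = -8.666 / -22.7 = 0.3817

0.382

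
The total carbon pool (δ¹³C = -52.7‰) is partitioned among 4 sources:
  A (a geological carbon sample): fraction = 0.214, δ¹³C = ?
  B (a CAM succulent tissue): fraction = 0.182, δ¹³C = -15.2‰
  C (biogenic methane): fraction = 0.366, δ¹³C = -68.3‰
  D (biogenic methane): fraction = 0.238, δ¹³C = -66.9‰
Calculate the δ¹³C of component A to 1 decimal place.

-42.1‰

Isotope mass balance: δ_bulk = Σ fᵢ·δᵢ.
-52.7 = 0.214×δ_A + 0.182×(-15.2) + 0.366×(-68.3) + 0.238×(-66.9)
0.214·δ_A = -52.7 − (-43.686) = -9.014
δ_A = -9.014 / 0.214 = -42.12‰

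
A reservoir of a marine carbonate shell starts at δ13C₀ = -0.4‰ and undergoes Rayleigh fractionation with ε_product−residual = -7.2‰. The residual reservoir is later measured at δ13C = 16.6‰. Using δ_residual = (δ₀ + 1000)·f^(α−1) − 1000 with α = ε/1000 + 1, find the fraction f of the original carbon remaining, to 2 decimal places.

0.10

α − 1 = ε/1000 = -0.0072
(δ_res + 1000)/(δ₀ + 1000) = (16.6 + 1000)/(-0.4 + 1000) = 1016.6/999.6 = 1.017007
f = 1.017007^(1/-0.0072) = exp(ln(1.017007)/-0.0072) = exp(0.01686/-0.0072)
f = exp(-2.3422) = 0.0961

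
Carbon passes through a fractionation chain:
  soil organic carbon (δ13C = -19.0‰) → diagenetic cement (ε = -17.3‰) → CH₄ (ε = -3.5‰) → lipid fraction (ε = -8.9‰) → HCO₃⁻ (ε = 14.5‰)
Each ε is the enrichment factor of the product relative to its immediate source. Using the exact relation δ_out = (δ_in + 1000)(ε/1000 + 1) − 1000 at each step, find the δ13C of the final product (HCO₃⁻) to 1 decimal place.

step 1: δ = (-19.00 + 1000)·(-17.3/1000 + 1) − 1000 = -35.97‰
step 2: δ = (-35.97 + 1000)·(-3.5/1000 + 1) − 1000 = -39.35‰
step 3: δ = (-39.35 + 1000)·(-8.9/1000 + 1) − 1000 = -47.90‰
step 4: δ = (-47.90 + 1000)·(14.5/1000 + 1) − 1000 = -34.09‰

-34.1‰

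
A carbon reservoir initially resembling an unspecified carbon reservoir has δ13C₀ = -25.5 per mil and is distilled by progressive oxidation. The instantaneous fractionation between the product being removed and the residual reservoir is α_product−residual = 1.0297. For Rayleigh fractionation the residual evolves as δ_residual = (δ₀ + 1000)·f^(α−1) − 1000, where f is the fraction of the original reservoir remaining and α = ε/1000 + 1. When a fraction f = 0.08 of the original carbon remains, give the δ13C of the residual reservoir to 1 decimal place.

Rayleigh residual: δ_res = (δ₀ + 1000)·f^(α−1) − 1000
α − 1 = 0.02970
f^(α−1) = 0.08^(0.02970) = 0.927730
δ_res = (-25.5 + 1000) × 0.927730 − 1000 = 904.073 − 1000 = -95.93 per mil

-95.9 per mil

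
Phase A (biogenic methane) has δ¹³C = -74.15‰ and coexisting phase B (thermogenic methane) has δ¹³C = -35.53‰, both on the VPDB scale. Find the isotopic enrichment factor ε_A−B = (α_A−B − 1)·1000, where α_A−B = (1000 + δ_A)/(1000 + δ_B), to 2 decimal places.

α_A−B = (1000 + -74.15) / (1000 + -35.53) = 925.85 / 964.47 = 0.959957
ε_A−B = (0.959957 − 1) × 1000 = -40.043‰
(The approximation ε ≈ δ_A − δ_B would give -38.62‰.)

-40.04‰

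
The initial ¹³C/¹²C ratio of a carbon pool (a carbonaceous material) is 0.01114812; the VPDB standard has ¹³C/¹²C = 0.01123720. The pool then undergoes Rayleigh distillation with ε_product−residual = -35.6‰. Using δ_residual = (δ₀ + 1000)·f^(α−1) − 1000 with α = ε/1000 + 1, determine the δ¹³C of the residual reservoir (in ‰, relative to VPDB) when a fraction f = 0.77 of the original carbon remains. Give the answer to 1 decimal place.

1.3‰

δ₀ = (0.01114812/0.01123720 − 1)×1000 = (0.992073 − 1)×1000 = -7.927‰
α − 1 = ε/1000 = -0.0356
f^(α−1) = 0.77^(-0.0356) = 1.009348
δ_res = (-7.927 + 1000) × 1.009348 − 1000 = 1001.347 − 1000 = 1.35‰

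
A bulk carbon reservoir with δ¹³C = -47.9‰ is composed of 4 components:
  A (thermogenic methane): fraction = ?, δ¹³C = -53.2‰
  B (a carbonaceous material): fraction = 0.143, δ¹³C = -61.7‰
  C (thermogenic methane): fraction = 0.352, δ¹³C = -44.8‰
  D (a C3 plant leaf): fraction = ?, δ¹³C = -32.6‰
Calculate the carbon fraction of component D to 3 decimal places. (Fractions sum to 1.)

0.173

Let f_D and f_A be the unknown fractions; fractions sum to 1 so f_D + f_A = 0.505.
Mass balance: Σ fᵢ·δᵢ = δ_bulk ⇒ f_D·(-32.6) + f_A·(-53.2) = -47.9 − (-24.593) = -23.307
Substitute f_A = 0.505 − f_D:
f_D·(-32.6 − -53.2) = -23.307 − 0.505×(-53.2) = 3.559
f_D = 3.559 / 20.6 = 0.1728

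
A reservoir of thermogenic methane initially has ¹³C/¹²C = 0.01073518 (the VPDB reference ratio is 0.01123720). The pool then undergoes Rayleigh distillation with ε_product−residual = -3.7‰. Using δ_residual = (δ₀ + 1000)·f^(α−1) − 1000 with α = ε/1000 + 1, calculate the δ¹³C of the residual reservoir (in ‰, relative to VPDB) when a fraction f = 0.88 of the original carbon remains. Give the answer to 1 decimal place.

δ₀ = (0.01073518/0.01123720 − 1)×1000 = (0.955325 − 1)×1000 = -44.675‰
α − 1 = ε/1000 = -0.0037
f^(α−1) = 0.88^(-0.0037) = 1.000473
δ_res = (-44.675 + 1000) × 1.000473 − 1000 = 955.777 − 1000 = -44.22‰

-44.2‰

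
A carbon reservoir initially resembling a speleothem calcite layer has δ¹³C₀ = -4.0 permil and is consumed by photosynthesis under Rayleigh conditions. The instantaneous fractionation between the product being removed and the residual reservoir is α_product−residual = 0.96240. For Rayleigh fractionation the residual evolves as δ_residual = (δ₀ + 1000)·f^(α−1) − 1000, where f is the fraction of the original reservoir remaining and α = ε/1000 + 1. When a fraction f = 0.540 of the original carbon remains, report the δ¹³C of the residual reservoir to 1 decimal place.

Rayleigh residual: δ_res = (δ₀ + 1000)·f^(α−1) − 1000
α − 1 = -0.03760
f^(α−1) = 0.540^(-0.03760) = 1.023439
δ_res = (-4.0 + 1000) × 1.023439 − 1000 = 1019.345 − 1000 = 19.35 permil

19.3 permil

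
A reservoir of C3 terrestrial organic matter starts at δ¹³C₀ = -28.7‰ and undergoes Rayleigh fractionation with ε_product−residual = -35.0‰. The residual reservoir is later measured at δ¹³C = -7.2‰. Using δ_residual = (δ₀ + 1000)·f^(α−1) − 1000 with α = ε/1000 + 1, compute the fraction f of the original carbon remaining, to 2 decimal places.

α − 1 = ε/1000 = -0.0350
(δ_res + 1000)/(δ₀ + 1000) = (-7.2 + 1000)/(-28.7 + 1000) = 992.8/971.3 = 1.022135
f = 1.022135^(1/-0.0350) = exp(ln(1.022135)/-0.0350) = exp(0.02189/-0.0350)
f = exp(-0.6255) = 0.5350

0.53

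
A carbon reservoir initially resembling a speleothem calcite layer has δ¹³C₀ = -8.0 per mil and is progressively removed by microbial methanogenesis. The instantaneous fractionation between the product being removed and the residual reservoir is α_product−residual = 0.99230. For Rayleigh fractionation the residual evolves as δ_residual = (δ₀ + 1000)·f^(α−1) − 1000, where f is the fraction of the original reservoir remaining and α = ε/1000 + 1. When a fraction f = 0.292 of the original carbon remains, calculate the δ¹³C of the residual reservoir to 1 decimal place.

1.4 per mil

Rayleigh residual: δ_res = (δ₀ + 1000)·f^(α−1) − 1000
α − 1 = -0.00770
f^(α−1) = 0.292^(-0.00770) = 1.009524
δ_res = (-8.0 + 1000) × 1.009524 − 1000 = 1001.448 − 1000 = 1.45 per mil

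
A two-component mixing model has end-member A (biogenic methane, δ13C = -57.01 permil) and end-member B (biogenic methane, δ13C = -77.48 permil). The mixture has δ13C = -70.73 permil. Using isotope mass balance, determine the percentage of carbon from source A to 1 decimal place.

δ_mix = f_A·δ_A + (1 − f_A)·δ_B  ⇒  f_A = (δ_mix − δ_B)/(δ_A − δ_B)
f_A = (-70.73 − (-77.48)) / (-57.01 − (-77.48))
f_A = 6.75 / 20.47 = 0.3298

33.0%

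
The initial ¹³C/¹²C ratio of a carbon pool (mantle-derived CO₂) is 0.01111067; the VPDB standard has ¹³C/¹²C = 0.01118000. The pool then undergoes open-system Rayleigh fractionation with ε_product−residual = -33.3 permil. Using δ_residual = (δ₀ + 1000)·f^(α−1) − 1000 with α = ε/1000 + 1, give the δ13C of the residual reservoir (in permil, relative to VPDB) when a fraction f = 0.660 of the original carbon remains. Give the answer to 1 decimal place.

δ₀ = (0.01111067/0.01118000 − 1)×1000 = (0.993799 − 1)×1000 = -6.201 permil
α − 1 = ε/1000 = -0.0333
f^(α−1) = 0.660^(-0.0333) = 1.013933
δ_res = (-6.201 + 1000) × 1.013933 − 1000 = 1007.645 − 1000 = 7.65 permil

7.6 permil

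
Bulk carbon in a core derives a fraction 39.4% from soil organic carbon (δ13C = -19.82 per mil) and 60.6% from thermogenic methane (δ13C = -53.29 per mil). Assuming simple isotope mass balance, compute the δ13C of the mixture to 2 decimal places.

δ_mix = f_A·δ_A + f_B·δ_B
δ_mix = 0.394 × (-19.82) + 0.606 × (-53.29)
δ_mix = -7.809 + -32.294 = -40.103 per mil

-40.10 per mil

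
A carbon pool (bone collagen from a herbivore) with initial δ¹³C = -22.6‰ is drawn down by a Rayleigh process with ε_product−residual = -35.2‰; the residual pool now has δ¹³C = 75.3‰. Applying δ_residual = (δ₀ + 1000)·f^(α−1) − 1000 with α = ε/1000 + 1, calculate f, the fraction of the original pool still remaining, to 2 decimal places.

α − 1 = ε/1000 = -0.0352
(δ_res + 1000)/(δ₀ + 1000) = (75.3 + 1000)/(-22.6 + 1000) = 1075.3/977.4 = 1.100164
f = 1.100164^(1/-0.0352) = exp(ln(1.100164)/-0.0352) = exp(0.09546/-0.0352)
f = exp(-2.7119) = 0.0664

0.07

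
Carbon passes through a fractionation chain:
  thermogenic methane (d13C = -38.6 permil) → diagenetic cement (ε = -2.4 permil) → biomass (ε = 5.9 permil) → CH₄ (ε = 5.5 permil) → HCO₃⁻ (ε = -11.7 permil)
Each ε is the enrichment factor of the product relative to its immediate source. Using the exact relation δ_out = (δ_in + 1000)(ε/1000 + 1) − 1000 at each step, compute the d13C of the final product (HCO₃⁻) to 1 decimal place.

step 1: δ = (-38.60 + 1000)·(-2.4/1000 + 1) − 1000 = -40.91 permil
step 2: δ = (-40.91 + 1000)·(5.9/1000 + 1) − 1000 = -35.25 permil
step 3: δ = (-35.25 + 1000)·(5.5/1000 + 1) − 1000 = -29.94 permil
step 4: δ = (-29.94 + 1000)·(-11.7/1000 + 1) − 1000 = -41.29 permil

-41.3 permil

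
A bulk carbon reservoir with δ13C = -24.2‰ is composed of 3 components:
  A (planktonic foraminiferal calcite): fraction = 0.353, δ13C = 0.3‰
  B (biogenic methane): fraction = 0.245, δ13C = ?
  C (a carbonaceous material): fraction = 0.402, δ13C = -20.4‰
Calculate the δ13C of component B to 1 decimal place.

Isotope mass balance: δ_bulk = Σ fᵢ·δᵢ.
-24.2 = 0.353×(0.3) + 0.245×δ_B + 0.402×(-20.4)
0.245·δ_B = -24.2 − (-8.095) = -16.105
δ_B = -16.105 / 0.245 = -65.74‰

-65.7‰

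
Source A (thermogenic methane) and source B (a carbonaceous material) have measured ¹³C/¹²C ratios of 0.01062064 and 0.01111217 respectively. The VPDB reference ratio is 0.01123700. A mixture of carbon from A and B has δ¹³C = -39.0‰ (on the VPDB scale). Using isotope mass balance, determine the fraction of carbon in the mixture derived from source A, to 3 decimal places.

0.638

δ_A = (0.01062064/0.01123700 − 1)×1000 = (0.945149 − 1)×1000 = -54.851‰
δ_B = (0.01111217/0.01123700 − 1)×1000 = (0.988891 − 1)×1000 = -11.109‰
f_A = (δ_mix − δ_B)/(δ_A − δ_B) = (-39.0 − (-11.109))/(-54.851 − (-11.109))
f_A = -27.891 / -43.742 = 0.6376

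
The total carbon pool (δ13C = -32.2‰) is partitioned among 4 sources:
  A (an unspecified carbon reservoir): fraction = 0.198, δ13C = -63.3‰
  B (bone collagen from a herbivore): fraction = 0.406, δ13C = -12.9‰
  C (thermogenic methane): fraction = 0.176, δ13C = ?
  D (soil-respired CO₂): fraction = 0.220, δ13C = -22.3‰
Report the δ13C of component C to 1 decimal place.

Isotope mass balance: δ_bulk = Σ fᵢ·δᵢ.
-32.2 = 0.198×(-63.3) + 0.406×(-12.9) + 0.176×δ_C + 0.220×(-22.3)
0.176·δ_C = -32.2 − (-22.677) = -9.523
δ_C = -9.523 / 0.176 = -54.11‰

-54.1‰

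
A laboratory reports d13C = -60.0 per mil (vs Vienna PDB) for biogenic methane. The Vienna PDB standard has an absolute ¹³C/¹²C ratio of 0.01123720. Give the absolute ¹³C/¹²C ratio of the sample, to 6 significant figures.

0.0105630

R_sample = R_standard × (d13C/1000 + 1)
R_sample = 0.01123720 × (-60.0/1000 + 1) = 0.01123720 × 0.940000
R_sample = 0.0105630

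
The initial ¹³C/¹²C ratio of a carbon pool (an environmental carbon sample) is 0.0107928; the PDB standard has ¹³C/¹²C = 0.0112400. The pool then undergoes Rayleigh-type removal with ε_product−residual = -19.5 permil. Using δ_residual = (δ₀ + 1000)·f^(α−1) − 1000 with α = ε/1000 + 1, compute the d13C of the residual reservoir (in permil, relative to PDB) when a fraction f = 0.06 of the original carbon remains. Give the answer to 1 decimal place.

δ₀ = (0.0107928/0.0112400 − 1)×1000 = (0.960214 − 1)×1000 = -39.786 permil
α − 1 = ε/1000 = -0.0195
f^(α−1) = 0.06^(-0.0195) = 1.056394
δ_res = (-39.786 + 1000) × 1.056394 − 1000 = 1014.364 − 1000 = 14.36 permil

14.4 permil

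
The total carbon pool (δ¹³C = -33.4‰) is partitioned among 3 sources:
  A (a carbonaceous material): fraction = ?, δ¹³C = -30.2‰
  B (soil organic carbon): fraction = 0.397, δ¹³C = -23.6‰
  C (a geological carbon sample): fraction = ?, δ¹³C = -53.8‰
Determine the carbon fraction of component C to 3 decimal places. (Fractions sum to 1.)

Let f_C and f_A be the unknown fractions; fractions sum to 1 so f_C + f_A = 0.603.
Mass balance: Σ fᵢ·δᵢ = δ_bulk ⇒ f_C·(-53.8) + f_A·(-30.2) = -33.4 − (-9.369) = -24.031
Substitute f_A = 0.603 − f_C:
f_C·(-53.8 − -30.2) = -24.031 − 0.603×(-30.2) = -5.820
f_C = -5.820 / -23.6 = 0.2466

0.247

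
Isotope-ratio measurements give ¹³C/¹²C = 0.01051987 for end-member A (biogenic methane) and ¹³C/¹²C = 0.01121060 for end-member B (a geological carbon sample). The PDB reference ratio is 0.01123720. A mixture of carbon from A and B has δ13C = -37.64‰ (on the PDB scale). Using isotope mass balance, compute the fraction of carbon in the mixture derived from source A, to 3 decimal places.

δ_A = (0.01051987/0.01123720 − 1)×1000 = (0.936165 − 1)×1000 = -63.835‰
δ_B = (0.01121060/0.01123720 − 1)×1000 = (0.997633 − 1)×1000 = -2.367‰
f_A = (δ_mix − δ_B)/(δ_A − δ_B) = (-37.64 − (-2.367))/(-63.835 − (-2.367))
f_A = -35.273 / -61.468 = 0.5738

0.574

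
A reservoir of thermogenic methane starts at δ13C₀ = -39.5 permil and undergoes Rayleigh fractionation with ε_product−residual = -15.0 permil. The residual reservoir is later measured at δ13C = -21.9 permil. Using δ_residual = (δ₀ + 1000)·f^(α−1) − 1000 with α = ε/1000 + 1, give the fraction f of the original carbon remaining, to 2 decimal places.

0.30

α − 1 = ε/1000 = -0.0150
(δ_res + 1000)/(δ₀ + 1000) = (-21.9 + 1000)/(-39.5 + 1000) = 978.1/960.5 = 1.018324
f = 1.018324^(1/-0.0150) = exp(ln(1.018324)/-0.0150) = exp(0.01816/-0.0150)
f = exp(-1.2105) = 0.2980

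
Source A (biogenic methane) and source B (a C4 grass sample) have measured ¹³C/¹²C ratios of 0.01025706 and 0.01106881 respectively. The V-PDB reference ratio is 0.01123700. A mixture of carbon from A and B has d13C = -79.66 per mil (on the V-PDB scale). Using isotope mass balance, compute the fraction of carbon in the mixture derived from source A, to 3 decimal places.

δ_A = (0.01025706/0.01123700 − 1)×1000 = (0.912793 − 1)×1000 = -87.207 per mil
δ_B = (0.01106881/0.01123700 − 1)×1000 = (0.985032 − 1)×1000 = -14.968 per mil
f_A = (δ_mix − δ_B)/(δ_A − δ_B) = (-79.66 − (-14.968))/(-87.207 − (-14.968))
f_A = -64.692 / -72.239 = 0.8955

0.896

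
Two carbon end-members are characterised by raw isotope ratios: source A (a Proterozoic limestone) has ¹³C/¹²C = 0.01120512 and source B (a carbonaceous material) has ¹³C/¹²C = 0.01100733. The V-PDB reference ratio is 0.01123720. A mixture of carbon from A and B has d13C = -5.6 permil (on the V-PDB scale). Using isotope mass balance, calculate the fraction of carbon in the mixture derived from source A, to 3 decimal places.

0.844

δ_A = (0.01120512/0.01123720 − 1)×1000 = (0.997145 − 1)×1000 = -2.855 permil
δ_B = (0.01100733/0.01123720 − 1)×1000 = (0.979544 − 1)×1000 = -20.456 permil
f_A = (δ_mix − δ_B)/(δ_A − δ_B) = (-5.6 − (-20.456))/(-2.855 − (-20.456))
f_A = 14.856 / 17.601 = 0.8440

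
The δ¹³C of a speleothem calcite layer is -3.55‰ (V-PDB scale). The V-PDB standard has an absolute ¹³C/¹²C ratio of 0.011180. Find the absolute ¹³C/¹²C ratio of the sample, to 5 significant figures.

R_sample = R_standard × (δ¹³C/1000 + 1)
R_sample = 0.011180 × (-3.55/1000 + 1) = 0.011180 × 0.996450
R_sample = 0.0111403

0.011140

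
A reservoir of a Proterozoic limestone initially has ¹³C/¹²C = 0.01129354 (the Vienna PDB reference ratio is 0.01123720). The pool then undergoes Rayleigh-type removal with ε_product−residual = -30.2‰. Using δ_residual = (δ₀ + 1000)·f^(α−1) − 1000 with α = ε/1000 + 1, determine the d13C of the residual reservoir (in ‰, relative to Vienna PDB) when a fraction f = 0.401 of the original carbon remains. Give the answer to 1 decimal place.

33.1‰

δ₀ = (0.01129354/0.01123720 − 1)×1000 = (1.005014 − 1)×1000 = 5.014‰
α − 1 = ε/1000 = -0.0302
f^(α−1) = 0.401^(-0.0302) = 1.027981
δ_res = (5.014 + 1000) × 1.027981 − 1000 = 1033.135 − 1000 = 33.13‰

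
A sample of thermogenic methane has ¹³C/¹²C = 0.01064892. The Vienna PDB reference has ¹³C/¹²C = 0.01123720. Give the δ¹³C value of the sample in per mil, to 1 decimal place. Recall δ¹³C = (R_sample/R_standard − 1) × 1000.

-52.4 per mil

δ¹³C = (R_sample / R_standard − 1) × 1000
R_sample / R_standard = 0.01064892 / 0.01123720 = 0.947649
δ¹³C = (0.947649 − 1) × 1000 = -52.35 per mil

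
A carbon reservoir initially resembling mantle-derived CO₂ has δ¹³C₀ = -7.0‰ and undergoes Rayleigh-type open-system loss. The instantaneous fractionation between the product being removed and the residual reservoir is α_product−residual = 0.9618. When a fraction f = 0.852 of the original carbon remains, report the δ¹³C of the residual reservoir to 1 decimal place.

Rayleigh residual: δ_res = (δ₀ + 1000)·f^(α−1) − 1000
α − 1 = -0.03820
f^(α−1) = 0.852^(-0.03820) = 1.006137
δ_res = (-7.0 + 1000) × 1.006137 − 1000 = 999.094 − 1000 = -0.91‰

-0.9‰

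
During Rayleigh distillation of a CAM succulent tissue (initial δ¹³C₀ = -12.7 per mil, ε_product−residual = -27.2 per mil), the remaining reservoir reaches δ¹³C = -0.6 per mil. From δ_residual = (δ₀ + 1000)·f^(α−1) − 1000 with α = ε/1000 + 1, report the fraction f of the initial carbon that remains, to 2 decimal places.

0.64

α − 1 = ε/1000 = -0.0272
(δ_res + 1000)/(δ₀ + 1000) = (-0.6 + 1000)/(-12.7 + 1000) = 999.4/987.3 = 1.012256
f = 1.012256^(1/-0.0272) = exp(ln(1.012256)/-0.0272) = exp(0.01218/-0.0272)
f = exp(-0.4478) = 0.6390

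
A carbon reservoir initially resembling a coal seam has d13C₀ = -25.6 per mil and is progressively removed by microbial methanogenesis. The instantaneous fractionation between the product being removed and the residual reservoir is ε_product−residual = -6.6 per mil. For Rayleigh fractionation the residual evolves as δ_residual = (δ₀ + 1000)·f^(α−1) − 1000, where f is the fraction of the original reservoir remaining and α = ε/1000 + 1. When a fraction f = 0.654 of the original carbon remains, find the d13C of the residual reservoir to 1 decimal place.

Rayleigh residual: δ_res = (δ₀ + 1000)·f^(α−1) − 1000
α = ε/1000 + 1 = 0.99340, so α − 1 = -0.00660
f^(α−1) = 0.654^(-0.00660) = 1.002807
δ_res = (-25.6 + 1000) × 1.002807 − 1000 = 977.135 − 1000 = -22.87 per mil

-22.9 per mil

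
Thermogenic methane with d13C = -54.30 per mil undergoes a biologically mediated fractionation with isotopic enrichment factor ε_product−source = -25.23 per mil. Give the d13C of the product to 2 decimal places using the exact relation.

To first order, δ_product ≈ δ_source + ε = -79.53 per mil.
Exactly, δ_product = (δ_source + 1000)·(ε/1000 + 1) − 1000.
δ_product = (-54.30 + 1000) × (-25.23/1000 + 1) − 1000
δ_product = -78.160 per mil

-78.16 per mil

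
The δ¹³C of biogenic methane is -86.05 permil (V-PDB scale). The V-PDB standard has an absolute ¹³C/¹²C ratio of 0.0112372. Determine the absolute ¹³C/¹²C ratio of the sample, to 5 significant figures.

0.010270

R_sample = R_standard × (δ¹³C/1000 + 1)
R_sample = 0.0112372 × (-86.05/1000 + 1) = 0.0112372 × 0.913950
R_sample = 0.0102702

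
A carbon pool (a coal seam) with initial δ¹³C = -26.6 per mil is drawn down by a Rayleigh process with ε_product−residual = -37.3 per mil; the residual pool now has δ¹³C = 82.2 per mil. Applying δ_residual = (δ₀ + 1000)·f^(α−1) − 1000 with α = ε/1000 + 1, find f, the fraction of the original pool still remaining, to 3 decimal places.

0.058

α − 1 = ε/1000 = -0.0373
(δ_res + 1000)/(δ₀ + 1000) = (82.2 + 1000)/(-26.6 + 1000) = 1082.2/973.4 = 1.111773
f = 1.111773^(1/-0.0373) = exp(ln(1.111773)/-0.0373) = exp(0.10596/-0.0373)
f = exp(-2.8406) = 0.0584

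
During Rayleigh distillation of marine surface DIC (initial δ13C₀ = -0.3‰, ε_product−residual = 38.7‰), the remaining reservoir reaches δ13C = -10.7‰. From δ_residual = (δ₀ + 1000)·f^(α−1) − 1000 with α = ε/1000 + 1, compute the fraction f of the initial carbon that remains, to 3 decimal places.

0.763

α − 1 = ε/1000 = 0.0387
(δ_res + 1000)/(δ₀ + 1000) = (-10.7 + 1000)/(-0.3 + 1000) = 989.3/999.7 = 0.989597
f = 0.989597^(1/0.0387) = exp(ln(0.989597)/0.0387) = exp(-0.01046/0.0387)
f = exp(-0.2702) = 0.7632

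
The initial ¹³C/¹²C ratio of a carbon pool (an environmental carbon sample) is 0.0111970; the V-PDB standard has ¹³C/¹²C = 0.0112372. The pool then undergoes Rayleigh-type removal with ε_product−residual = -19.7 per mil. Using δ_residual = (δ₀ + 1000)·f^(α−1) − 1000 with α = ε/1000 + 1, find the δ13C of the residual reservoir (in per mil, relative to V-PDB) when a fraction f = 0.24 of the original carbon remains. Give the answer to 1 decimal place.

δ₀ = (0.0111970/0.0112372 − 1)×1000 = (0.996423 − 1)×1000 = -3.577 per mil
α − 1 = ε/1000 = -0.0197
f^(α−1) = 0.24^(-0.0197) = 1.028513
δ_res = (-3.577 + 1000) × 1.028513 − 1000 = 1024.834 − 1000 = 24.83 per mil

24.8 per mil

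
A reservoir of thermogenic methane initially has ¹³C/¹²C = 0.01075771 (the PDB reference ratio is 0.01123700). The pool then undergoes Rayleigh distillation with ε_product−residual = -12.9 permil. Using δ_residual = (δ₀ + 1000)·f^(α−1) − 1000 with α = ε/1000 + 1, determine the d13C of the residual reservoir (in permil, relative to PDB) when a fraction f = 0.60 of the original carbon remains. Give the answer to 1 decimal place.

δ₀ = (0.01075771/0.01123700 − 1)×1000 = (0.957347 − 1)×1000 = -42.653 permil
α − 1 = ε/1000 = -0.0129
f^(α−1) = 0.60^(-0.0129) = 1.006611
δ_res = (-42.653 + 1000) × 1.006611 − 1000 = 963.677 − 1000 = -36.32 permil

-36.3 permil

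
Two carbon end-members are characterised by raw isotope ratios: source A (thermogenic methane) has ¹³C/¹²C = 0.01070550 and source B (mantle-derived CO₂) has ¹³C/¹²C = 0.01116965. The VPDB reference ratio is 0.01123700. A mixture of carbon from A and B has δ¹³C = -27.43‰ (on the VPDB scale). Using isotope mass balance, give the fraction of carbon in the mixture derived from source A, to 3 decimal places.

δ_A = (0.01070550/0.01123700 − 1)×1000 = (0.952701 − 1)×1000 = -47.299‰
δ_B = (0.01116965/0.01123700 − 1)×1000 = (0.994006 − 1)×1000 = -5.994‰
f_A = (δ_mix − δ_B)/(δ_A − δ_B) = (-27.43 − (-5.994))/(-47.299 − (-5.994))
f_A = -21.436 / -41.306 = 0.5190

0.519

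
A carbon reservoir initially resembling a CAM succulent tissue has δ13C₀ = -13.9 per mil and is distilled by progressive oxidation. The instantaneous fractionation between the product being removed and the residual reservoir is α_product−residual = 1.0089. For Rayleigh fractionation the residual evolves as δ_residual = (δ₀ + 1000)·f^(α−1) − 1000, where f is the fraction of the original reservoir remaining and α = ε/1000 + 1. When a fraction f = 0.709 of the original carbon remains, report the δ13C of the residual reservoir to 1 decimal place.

Rayleigh residual: δ_res = (δ₀ + 1000)·f^(α−1) − 1000
α − 1 = 0.00890
f^(α−1) = 0.709^(0.00890) = 0.996944
δ_res = (-13.9 + 1000) × 0.996944 − 1000 = 983.086 − 1000 = -16.91 per mil

-16.9 per mil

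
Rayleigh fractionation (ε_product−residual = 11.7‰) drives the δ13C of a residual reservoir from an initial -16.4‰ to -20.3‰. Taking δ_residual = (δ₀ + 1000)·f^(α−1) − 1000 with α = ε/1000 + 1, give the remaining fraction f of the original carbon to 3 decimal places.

α − 1 = ε/1000 = 0.0117
(δ_res + 1000)/(δ₀ + 1000) = (-20.3 + 1000)/(-16.4 + 1000) = 979.7/983.6 = 0.996035
f = 0.996035^(1/0.0117) = exp(ln(0.996035)/0.0117) = exp(-0.00397/0.0117)
f = exp(-0.3396) = 0.7121

0.712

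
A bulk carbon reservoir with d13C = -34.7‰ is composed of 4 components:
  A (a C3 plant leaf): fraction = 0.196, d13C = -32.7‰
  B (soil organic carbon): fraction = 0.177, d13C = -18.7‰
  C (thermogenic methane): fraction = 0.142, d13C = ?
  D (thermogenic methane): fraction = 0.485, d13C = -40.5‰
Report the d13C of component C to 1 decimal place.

-37.6‰

Isotope mass balance: δ_bulk = Σ fᵢ·δᵢ.
-34.7 = 0.196×(-32.7) + 0.177×(-18.7) + 0.142×δ_C + 0.485×(-40.5)
0.142·δ_C = -34.7 − (-29.362) = -5.338
δ_C = -5.338 / 0.142 = -37.59‰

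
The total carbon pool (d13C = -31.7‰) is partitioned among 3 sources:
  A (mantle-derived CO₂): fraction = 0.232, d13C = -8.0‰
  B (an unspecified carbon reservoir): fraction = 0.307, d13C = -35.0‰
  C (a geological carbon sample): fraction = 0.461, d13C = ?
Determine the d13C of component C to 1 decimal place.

-41.4‰

Isotope mass balance: δ_bulk = Σ fᵢ·δᵢ.
-31.7 = 0.232×(-8.0) + 0.307×(-35.0) + 0.461×δ_C
0.461·δ_C = -31.7 − (-12.601) = -19.099
δ_C = -19.099 / 0.461 = -41.43‰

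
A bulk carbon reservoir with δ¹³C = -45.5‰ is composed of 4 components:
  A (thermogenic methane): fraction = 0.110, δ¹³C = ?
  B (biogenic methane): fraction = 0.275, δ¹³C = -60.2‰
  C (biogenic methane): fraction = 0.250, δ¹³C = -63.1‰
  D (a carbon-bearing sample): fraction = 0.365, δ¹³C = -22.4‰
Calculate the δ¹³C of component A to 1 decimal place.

-45.4‰

Isotope mass balance: δ_bulk = Σ fᵢ·δᵢ.
-45.5 = 0.110×δ_A + 0.275×(-60.2) + 0.250×(-63.1) + 0.365×(-22.4)
0.110·δ_A = -45.5 − (-40.506) = -4.994
δ_A = -4.994 / 0.110 = -45.40‰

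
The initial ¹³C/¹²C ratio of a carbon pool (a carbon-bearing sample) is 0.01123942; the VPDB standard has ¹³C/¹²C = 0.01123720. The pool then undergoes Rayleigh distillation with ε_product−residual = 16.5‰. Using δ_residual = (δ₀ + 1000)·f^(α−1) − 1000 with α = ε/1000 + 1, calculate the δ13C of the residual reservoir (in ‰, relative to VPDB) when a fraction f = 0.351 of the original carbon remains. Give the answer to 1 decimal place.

δ₀ = (0.01123942/0.01123720 − 1)×1000 = (1.000198 − 1)×1000 = 0.198‰
α − 1 = ε/1000 = 0.0165
f^(α−1) = 0.351^(0.0165) = 0.982873
δ_res = (0.198 + 1000) × 0.982873 − 1000 = 983.068 − 1000 = -16.93‰

-16.9‰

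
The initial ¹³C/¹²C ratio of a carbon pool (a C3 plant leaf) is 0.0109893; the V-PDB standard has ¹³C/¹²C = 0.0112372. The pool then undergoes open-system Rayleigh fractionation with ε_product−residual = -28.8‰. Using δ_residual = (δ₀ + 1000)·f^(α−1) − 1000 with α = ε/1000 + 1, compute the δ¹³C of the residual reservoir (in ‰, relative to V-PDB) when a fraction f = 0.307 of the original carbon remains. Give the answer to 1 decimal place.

δ₀ = (0.0109893/0.0112372 − 1)×1000 = (0.977939 − 1)×1000 = -22.061‰
α − 1 = ε/1000 = -0.0288
f^(α−1) = 0.307^(-0.0288) = 1.034595
δ_res = (-22.061 + 1000) × 1.034595 − 1000 = 1011.771 − 1000 = 11.77‰

11.8‰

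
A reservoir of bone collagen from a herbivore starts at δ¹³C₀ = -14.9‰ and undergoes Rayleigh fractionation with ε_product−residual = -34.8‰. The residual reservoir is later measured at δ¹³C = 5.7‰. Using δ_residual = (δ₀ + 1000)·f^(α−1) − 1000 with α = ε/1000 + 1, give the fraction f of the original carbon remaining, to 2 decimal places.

α − 1 = ε/1000 = -0.0348
(δ_res + 1000)/(δ₀ + 1000) = (5.7 + 1000)/(-14.9 + 1000) = 1005.7/985.1 = 1.020912
f = 1.020912^(1/-0.0348) = exp(ln(1.020912)/-0.0348) = exp(0.02070/-0.0348)
f = exp(-0.5947) = 0.5517

0.55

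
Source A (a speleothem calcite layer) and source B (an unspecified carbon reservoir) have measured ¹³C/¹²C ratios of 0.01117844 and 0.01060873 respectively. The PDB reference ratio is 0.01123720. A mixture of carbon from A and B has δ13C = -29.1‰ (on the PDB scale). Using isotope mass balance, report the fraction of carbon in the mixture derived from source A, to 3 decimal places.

δ_A = (0.01117844/0.01123720 − 1)×1000 = (0.994771 − 1)×1000 = -5.229‰
δ_B = (0.01060873/0.01123720 − 1)×1000 = (0.944072 − 1)×1000 = -55.928‰
f_A = (δ_mix − δ_B)/(δ_A − δ_B) = (-29.1 − (-55.928))/(-5.229 − (-55.928))
f_A = 26.828 / 50.699 = 0.5292

0.529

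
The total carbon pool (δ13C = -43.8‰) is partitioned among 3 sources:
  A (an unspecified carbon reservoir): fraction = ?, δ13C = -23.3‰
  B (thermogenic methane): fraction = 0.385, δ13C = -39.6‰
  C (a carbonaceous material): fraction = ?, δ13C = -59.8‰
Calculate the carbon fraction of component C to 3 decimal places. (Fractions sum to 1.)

Let f_C and f_A be the unknown fractions; fractions sum to 1 so f_C + f_A = 0.615.
Mass balance: Σ fᵢ·δᵢ = δ_bulk ⇒ f_C·(-59.8) + f_A·(-23.3) = -43.8 − (-15.246) = -28.554
Substitute f_A = 0.615 − f_C:
f_C·(-59.8 − -23.3) = -28.554 − 0.615×(-23.3) = -14.224
f_C = -14.224 / -36.5 = 0.3897

0.390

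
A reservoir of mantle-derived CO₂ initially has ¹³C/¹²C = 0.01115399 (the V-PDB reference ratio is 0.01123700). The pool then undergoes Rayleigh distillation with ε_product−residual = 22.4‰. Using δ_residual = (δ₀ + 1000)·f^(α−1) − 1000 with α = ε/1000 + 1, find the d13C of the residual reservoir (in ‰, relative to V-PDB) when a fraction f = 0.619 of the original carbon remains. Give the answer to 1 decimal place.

-18.0‰

δ₀ = (0.01115399/0.01123700 − 1)×1000 = (0.992613 − 1)×1000 = -7.387‰
α − 1 = ε/1000 = 0.0224
f^(α−1) = 0.619^(0.0224) = 0.989313
δ_res = (-7.387 + 1000) × 0.989313 − 1000 = 982.005 − 1000 = -17.99‰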